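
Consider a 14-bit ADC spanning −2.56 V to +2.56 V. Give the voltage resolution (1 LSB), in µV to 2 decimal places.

Full-scale span = 5.12 V.
LSB = 5.12 / 2^14 = 5.12 / 16384 = 0.0003125 V = 312.50 µV.

312.50 µV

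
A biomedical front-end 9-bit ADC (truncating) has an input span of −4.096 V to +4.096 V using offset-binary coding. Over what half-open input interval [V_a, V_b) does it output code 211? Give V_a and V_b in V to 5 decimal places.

LSB = 8.192/2^9 = 16.000 mV.
V_a = V_low + 211·LSB = -0.72 V; V_b = V_low + 212·LSB = -0.704 V.

[-0.72000 V, -0.70400 V)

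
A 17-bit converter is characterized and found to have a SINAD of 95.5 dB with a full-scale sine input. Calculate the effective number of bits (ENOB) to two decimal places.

15.57 bits

ENOB = (SINAD − 1.76) / 6.02 = (95.5 − 1.76)/6.02 = 15.571.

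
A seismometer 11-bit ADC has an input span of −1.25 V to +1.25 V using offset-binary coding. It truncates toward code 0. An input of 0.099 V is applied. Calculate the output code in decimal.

code 1105

LSB = 2.5 V / 2048 = 1.221 mV.
Input sits at 1105.101 steps above V_low.
⌊·⌋(1105.101) = 1105.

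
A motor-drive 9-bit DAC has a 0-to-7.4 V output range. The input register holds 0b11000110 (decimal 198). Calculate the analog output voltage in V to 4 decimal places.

2.8617 V

LSB = 7.4 V / 2^9 = 14.453 mV.
Code 0b11000110 = 198 decimal.
V_out = 0 + 198 × 0.0144531 V = 2.86172 V.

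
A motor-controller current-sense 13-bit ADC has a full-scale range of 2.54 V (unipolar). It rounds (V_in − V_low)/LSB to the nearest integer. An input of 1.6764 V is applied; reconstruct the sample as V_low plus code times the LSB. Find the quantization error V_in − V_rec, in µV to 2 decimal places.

One LSB is 2.54 V / 8192 = 310.06 µV.
(V_in − V_low)/LSB = (1.6764 − 0)/0.000310059 = 5406.7200 → code 5407 (round).
Code 5407 maps back to 0 + 5407×0.000310059 V = 1.6764868 V.
Difference: -8.68164e-05 V → -86.82 µV.

-86.82 µV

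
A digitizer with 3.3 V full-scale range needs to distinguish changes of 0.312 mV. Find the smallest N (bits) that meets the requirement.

Number of steps required ≥ 3.3 V / 0.312 mV = 10576.92.
Need 2^N ≥ 10576.92; 2^13 = 8192, 2^14 = 16384.
Minimum N = 14.

14 bits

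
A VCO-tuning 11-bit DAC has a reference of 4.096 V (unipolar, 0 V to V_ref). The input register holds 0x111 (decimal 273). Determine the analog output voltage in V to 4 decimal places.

LSB = 4.096 V / 2^11 = 2.000 mV.
Code 0x111 = 273 decimal.
V_out = 0 + 273 × 0.002 V = 0.546 V.

0.5460 V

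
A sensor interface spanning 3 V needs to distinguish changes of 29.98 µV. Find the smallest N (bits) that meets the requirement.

Number of steps required ≥ 3 V / 29.98 µV = 100066.71.
Need 2^N ≥ 100066.71; 2^16 = 65536, 2^17 = 131072.
Minimum N = 17.

17 bits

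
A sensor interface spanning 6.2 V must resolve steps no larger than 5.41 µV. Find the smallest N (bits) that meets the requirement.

Number of steps required ≥ 6.2 V / 5.41 µV = 1146025.88.
Need 2^N ≥ 1146025.88; 2^20 = 1048576, 2^21 = 2097152.
Minimum N = 21.

21 bits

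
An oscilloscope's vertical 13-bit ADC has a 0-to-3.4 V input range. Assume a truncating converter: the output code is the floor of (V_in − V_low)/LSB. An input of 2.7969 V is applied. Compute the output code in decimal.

code 6738

With 8192 levels over 3.4 V, one step is 415.04 µV.
Input sits at 6738.884 steps above V_low.
So the output code is 6738.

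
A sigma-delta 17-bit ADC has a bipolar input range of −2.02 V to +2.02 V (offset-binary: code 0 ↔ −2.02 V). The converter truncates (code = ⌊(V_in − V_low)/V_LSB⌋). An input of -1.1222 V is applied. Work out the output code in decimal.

LSB = 4.04 V / 131072 = 30.82 µV.
(-1.1222 − (−2.02)) / 3.08228e-05 = 29127.832 LSBs.
So the output code is 29127.

code 29127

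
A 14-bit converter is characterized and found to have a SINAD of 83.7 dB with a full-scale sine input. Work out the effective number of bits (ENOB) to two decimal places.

ENOB = (SINAD − 1.76) / 6.02 = (83.7 − 1.76)/6.02 = 13.611.

13.61 bits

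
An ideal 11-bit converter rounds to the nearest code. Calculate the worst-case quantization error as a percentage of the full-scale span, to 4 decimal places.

0.0244 %

Rounding → worst-case error = ½ LSB = V_FS/2^12, so 100/4096 = 0.0244141 % of full scale.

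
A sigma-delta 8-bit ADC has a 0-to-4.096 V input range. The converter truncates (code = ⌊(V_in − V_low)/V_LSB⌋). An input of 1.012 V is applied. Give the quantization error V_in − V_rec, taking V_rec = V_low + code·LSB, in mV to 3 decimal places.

One LSB is 4.096 V / 256 = 16.000 mV.
(V_in − V_low)/LSB = (1.012 − 0)/0.016 = 63.2500 → code 63 (floor).
Code 63 maps back to 0 + 63×0.016 V = 1.008 V.
V_in − V_rec = 0.004 V = 4.000 mV.

4.000 mV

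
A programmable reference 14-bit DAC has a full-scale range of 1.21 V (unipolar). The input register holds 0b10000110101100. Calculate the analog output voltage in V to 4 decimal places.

0.6366 V

LSB = 1.21 V / 2^14 = 73.85 µV.
Code 0b10000110101100 = 8620 decimal.
V_out = 0 + 8620 × 7.38525e-05 V = 0.636609 V.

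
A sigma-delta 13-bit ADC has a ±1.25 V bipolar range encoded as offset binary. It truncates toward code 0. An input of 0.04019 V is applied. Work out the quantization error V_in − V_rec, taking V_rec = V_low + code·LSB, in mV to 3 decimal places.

One LSB is 2.5 V / 8192 = 305.18 µV.
(V_in − V_low)/LSB = (0.04019 − (−1.25))/0.000305176 = 4227.6946 → code 4227 (floor).
V_rec = (−1.25) + 4227·0.000305176 = 0.039978027 V.
V_in − V_rec = 0.000211973 V = 0.212 mV.

0.212 mV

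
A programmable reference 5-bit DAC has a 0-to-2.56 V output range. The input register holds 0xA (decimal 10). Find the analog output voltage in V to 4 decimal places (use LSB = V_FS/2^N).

0.8000 V

LSB = 2.56 V / 2^5 = 80.000 mV.
Code 0xA = 10 decimal.
V_out = 0 + 10 × 0.08 V = 0.8 V.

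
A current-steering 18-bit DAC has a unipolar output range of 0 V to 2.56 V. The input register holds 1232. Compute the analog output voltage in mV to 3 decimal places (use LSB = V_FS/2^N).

12.031 mV

LSB = 2.56 V / 2^18 = 9.77 µV.
V_out = 0 + 1232 × 9.76563e-06 V = 0.0120313 V.
= 12.031 mV.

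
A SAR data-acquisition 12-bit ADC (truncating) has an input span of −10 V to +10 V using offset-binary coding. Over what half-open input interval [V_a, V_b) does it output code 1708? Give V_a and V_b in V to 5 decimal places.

[-1.66016 V, -1.65527 V)

LSB = 20/2^12 = 4.883 mV.
V_a = V_low + 1708·LSB = -1.66016 V; V_b = V_low + 1709·LSB = -1.65527 V.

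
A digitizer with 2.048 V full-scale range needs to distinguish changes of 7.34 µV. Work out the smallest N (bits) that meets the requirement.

Number of steps required ≥ 2.048 V / 7.34 µV = 279019.07.
Need 2^N ≥ 279019.07; 2^18 = 262144, 2^19 = 524288.
Minimum N = 19.

19 bits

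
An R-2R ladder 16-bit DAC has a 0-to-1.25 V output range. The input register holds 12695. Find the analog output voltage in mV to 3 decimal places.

242.138 mV

LSB = 1.25 V / 2^16 = 19.07 µV.
V_out = 0 + 12695 × 1.90735e-05 V = 0.242138 V.
= 242.138 mV.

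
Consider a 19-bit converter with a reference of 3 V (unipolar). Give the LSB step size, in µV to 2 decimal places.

5.72 µV

Full-scale span = 3 V.
LSB = 3 / 2^19 = 3 / 524288 = 5.72205e-06 V = 5.72 µV.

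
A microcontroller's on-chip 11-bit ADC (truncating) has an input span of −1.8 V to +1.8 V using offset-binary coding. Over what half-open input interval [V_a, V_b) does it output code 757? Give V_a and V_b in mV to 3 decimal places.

LSB = 3.6/2^11 = 1.758 mV.
V_a = V_low + 757·LSB = -0.469336 V; V_b = V_low + 758·LSB = -0.467578 V.

[-469.336 mV, -467.578 mV)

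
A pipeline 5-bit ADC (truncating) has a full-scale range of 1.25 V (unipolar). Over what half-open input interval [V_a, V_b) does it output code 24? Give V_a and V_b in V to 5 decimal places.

LSB = 1.25/2^5 = 39.062 mV.
V_a = V_low + 24·LSB = 0.9375 V; V_b = V_low + 25·LSB = 0.976562 V.

[0.93750 V, 0.97656 V)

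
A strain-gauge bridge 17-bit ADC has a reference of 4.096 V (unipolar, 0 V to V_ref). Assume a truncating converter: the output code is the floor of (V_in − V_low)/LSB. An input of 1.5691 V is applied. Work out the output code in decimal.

code 50211

Full-scale span = 4.096 V; LSB = 4.096/2^17 = 31.25 µV.
(V_in − V_low)/LSB = (1.5691 − 0) / 3.125e-05 = 50211.200.
⌊·⌋(50211.200) = 50211.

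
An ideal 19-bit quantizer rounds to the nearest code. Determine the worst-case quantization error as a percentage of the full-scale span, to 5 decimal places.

Rounding → worst-case error = ½ LSB = V_FS/2^20, so 100/1048576 = 9.53674e-05 % of full scale.

0.00010 %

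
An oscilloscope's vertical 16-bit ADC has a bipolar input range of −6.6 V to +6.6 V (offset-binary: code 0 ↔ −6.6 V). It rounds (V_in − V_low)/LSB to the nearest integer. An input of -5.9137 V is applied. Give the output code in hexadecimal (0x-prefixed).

code 0xD4F (decimal 3407)

LSB = 13.2 V / 65536 = 201.42 µV.
(-5.9137 − (−6.6)) / 0.000201416 = 3407.376 LSBs.
round(3407.376) = 3407.
In hexadecimal (0x-prefixed): 0xD4F.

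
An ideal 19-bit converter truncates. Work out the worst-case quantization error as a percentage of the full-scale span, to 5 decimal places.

0.00019 %

Truncating → worst-case error = 1 LSB = V_FS/2^19, so 100/524288 = 0.000190735 % of full scale.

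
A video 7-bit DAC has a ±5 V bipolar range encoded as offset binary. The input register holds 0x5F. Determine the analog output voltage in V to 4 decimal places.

LSB = 10 V / 2^7 = 78.125 mV.
Code 0x5F = 95 decimal.
V_out = (−5) + 95 × 0.078125 V = 2.42188 V.

2.4219 V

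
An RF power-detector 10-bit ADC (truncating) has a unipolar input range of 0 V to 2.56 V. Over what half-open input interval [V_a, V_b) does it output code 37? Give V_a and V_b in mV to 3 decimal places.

LSB = 2.56/2^10 = 2.500 mV.
V_a = V_low + 37·LSB = 0.0925 V; V_b = V_low + 38·LSB = 0.095 V.

[92.500 mV, 95.000 mV)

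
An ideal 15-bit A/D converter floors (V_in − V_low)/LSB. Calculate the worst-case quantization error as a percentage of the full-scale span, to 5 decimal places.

0.00305 %

Truncating → worst-case error = 1 LSB = V_FS/2^15, so 100/32768 = 0.00305176 % of full scale.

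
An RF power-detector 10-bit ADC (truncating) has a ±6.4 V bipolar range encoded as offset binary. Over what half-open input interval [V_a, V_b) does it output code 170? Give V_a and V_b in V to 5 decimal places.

[-4.27500 V, -4.26250 V)

LSB = 12.8/2^10 = 12.500 mV.
V_a = V_low + 170·LSB = -4.275 V; V_b = V_low + 171·LSB = -4.2625 V.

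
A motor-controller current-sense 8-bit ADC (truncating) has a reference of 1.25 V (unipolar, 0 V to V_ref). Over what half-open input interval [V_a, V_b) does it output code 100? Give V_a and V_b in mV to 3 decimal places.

[488.281 mV, 493.164 mV)

LSB = 1.25/2^8 = 4.883 mV.
V_a = V_low + 100·LSB = 0.488281 V; V_b = V_low + 101·LSB = 0.493164 V.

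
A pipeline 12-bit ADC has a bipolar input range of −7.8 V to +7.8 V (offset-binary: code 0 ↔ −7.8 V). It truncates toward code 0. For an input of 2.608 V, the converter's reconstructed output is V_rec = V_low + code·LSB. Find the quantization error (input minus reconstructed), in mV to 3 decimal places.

2.922 mV

Step size: 15.6 V ÷ 2^12 = 3.809 mV.
(V_in − V_low)/LSB = (2.608 − (−7.8))/0.00380859 = 2732.7672 → code 2732 (floor).
V_rec = (−7.8) + 2732·0.00380859 = 2.6050781 V.
Error = 2.608 − 2.6050781 = 0.00292187 V = 2.922 mV.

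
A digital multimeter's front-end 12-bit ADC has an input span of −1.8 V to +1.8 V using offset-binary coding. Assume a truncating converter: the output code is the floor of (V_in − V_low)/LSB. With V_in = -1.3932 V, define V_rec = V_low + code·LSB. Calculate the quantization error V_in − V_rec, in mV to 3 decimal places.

0.745 mV

One LSB is 3.6 V / 4096 = 0.879 mV.
(-1.3932 − (−1.8))/0.000878906 = 462.8480; ⌊·⌋ gives code 462.
Code 462 maps back to (−1.8) + 462×0.000878906 V = -1.3939453 V.
Difference: 0.000745312 V → 0.745 mV.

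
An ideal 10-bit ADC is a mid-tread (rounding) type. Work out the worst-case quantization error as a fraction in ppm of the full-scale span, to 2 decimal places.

488.28 ppm

Rounding → worst-case error = ½ LSB = V_FS/2^11, so 1e+06/2048 = 488.281 ppm of full scale.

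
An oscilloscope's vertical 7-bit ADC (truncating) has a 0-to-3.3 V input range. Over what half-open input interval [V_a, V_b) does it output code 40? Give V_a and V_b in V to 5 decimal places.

[1.03125 V, 1.05703 V)

LSB = 3.3/2^7 = 25.781 mV.
V_a = V_low + 40·LSB = 1.03125 V; V_b = V_low + 41·LSB = 1.05703 V.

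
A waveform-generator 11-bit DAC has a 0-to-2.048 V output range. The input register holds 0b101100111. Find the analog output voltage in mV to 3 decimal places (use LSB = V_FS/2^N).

LSB = 2.048 V / 2^11 = 1.000 mV.
Code 0b101100111 = 359 decimal.
V_out = 0 + 359 × 0.001 V = 0.359 V.
= 359.000 mV.

359.000 mV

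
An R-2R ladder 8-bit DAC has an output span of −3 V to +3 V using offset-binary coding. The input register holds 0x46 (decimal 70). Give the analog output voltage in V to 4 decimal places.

LSB = 6 V / 2^8 = 23.438 mV.
Code 0x46 = 70 decimal.
V_out = (−3) + 70 × 0.0234375 V = -1.35938 V.

-1.3594 V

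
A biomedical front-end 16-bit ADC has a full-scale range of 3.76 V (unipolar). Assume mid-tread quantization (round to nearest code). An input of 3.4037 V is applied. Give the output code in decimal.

LSB = 3.76 V / 65536 = 57.37 µV.
(V_in − V_low)/LSB = (3.4037 − 0) / 5.7373e-05 = 59325.767.
So the output code is 59326.

code 59326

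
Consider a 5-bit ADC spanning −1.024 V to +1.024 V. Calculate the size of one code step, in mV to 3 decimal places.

Full-scale span = 2.048 V.
LSB = 2.048 / 2^5 = 2.048 / 32 = 0.064 V = 64.000 mV.

64.000 mV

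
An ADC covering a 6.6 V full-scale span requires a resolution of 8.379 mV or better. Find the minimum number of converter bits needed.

Number of steps required ≥ 6.6 V / 8.379 mV = 787.68.
Need 2^N ≥ 787.68; 2^9 = 512, 2^10 = 1024.
Minimum N = 10.

10 bits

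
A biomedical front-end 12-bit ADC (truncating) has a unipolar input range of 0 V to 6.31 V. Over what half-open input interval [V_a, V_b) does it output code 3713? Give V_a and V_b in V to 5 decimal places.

LSB = 6.31/2^12 = 1.541 mV.
V_a = V_low + 3713·LSB = 5.71998 V; V_b = V_low + 3714·LSB = 5.72152 V.

[5.71998 V, 5.72152 V)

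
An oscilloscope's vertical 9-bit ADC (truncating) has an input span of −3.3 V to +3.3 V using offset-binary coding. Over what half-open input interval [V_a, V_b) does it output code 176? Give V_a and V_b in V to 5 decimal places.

LSB = 6.6/2^9 = 12.891 mV.
V_a = V_low + 176·LSB = -1.03125 V; V_b = V_low + 177·LSB = -1.01836 V.

[-1.03125 V, -1.01836 V)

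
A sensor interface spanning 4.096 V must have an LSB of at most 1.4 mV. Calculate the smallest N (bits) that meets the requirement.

12 bits

Number of steps required ≥ 4.096 V / 1.4 mV = 2925.71.
Need 2^N ≥ 2925.71; 2^11 = 2048, 2^12 = 4096.
Minimum N = 12.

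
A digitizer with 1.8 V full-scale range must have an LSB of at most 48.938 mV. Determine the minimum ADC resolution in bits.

Number of steps required ≥ 1.8 V / 48.938 mV = 36.78.
Need 2^N ≥ 36.78; 2^5 = 32, 2^6 = 64.
Minimum N = 6.

6 bits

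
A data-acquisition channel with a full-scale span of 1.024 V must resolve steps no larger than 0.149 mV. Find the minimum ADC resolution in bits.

Number of steps required ≥ 1.024 V / 0.149 mV = 6872.48.
Need 2^N ≥ 6872.48; 2^12 = 4096, 2^13 = 8192.
Minimum N = 13.

13 bits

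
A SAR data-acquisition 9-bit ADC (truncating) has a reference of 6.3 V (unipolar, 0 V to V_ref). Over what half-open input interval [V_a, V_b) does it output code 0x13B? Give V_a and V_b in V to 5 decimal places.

[3.87598 V, 3.88828 V)

LSB = 6.3/2^9 = 12.305 mV.
Code 0x13B = 315 decimal.
V_a = V_low + 315·LSB = 3.87598 V; V_b = V_low + 316·LSB = 3.88828 V.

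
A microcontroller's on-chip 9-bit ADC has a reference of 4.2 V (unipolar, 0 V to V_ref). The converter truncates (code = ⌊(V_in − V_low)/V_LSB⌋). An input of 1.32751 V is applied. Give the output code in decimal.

code 161

Full-scale span = 4.2 V; LSB = 4.2/2^9 = 8.203 mV.
Input sits at 161.830 steps above V_low.
Floor → code 161.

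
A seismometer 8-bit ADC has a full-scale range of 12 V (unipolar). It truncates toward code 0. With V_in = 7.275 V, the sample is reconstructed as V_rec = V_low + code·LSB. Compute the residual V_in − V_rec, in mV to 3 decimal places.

9.375 mV

Step size: 12 V ÷ 2^8 = 46.875 mV.
(7.275 − 0)/0.046875 = 155.2000; ⌊·⌋ gives code 155.
Reconstructed: 7.265625 V.
Difference: 0.009375 V → 9.375 mV.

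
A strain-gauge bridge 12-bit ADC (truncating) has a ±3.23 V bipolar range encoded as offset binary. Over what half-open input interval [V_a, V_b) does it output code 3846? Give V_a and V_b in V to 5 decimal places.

[2.83571 V, 2.83729 V)

LSB = 6.46/2^12 = 1.577 mV.
V_a = V_low + 3846·LSB = 2.83571 V; V_b = V_low + 3847·LSB = 2.83729 V.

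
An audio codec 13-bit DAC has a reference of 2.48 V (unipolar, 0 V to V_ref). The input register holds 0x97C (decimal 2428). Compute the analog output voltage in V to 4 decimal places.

0.7350 V

LSB = 2.48 V / 2^13 = 302.73 µV.
Code 0x97C = 2428 decimal.
V_out = 0 + 2428 × 0.000302734 V = 0.735039 V.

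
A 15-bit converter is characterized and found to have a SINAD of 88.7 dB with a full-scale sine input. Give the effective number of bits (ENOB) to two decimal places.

ENOB = (SINAD − 1.76) / 6.02 = (88.7 − 1.76)/6.02 = 14.442.

14.44 bits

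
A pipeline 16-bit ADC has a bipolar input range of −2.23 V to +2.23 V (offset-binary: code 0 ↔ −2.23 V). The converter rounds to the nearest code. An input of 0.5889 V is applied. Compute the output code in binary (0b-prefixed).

code 0b1010000111001101 (decimal 41421)

LSB = 4.46 V / 65536 = 68.05 µV.
Input sits at 41421.397 steps above V_low.
round(41421.397) = 41421.
In binary (0b-prefixed): 0b1010000111001101.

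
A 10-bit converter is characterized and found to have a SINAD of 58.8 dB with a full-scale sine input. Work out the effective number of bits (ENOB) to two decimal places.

9.48 bits

ENOB = (SINAD − 1.76) / 6.02 = (58.8 − 1.76)/6.02 = 9.475.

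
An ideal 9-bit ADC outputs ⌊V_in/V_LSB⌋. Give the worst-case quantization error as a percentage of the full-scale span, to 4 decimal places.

Truncating → worst-case error = 1 LSB = V_FS/2^9, so 100/512 = 0.195312 % of full scale.

0.1953 %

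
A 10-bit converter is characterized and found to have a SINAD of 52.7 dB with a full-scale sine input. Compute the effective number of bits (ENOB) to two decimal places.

ENOB = (SINAD − 1.76) / 6.02 = (52.7 − 1.76)/6.02 = 8.462.

8.46 bits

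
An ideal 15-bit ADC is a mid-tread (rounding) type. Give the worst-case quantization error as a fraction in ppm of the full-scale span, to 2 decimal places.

15.26 ppm

Rounding → worst-case error = ½ LSB = V_FS/2^16, so 1e+06/65536 = 15.2588 ppm of full scale.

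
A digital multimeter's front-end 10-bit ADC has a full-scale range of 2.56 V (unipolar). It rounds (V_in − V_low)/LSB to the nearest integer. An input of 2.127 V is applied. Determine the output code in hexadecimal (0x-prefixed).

LSB = 2.56 V / 1024 = 2.500 mV.
Input sits at 850.800 steps above V_low.
Round → code 851.
In hexadecimal (0x-prefixed): 0x353.

code 0x353 (decimal 851)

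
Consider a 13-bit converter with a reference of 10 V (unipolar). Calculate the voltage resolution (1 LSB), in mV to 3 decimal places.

Full-scale span = 10 V.
LSB = 10 / 2^13 = 10 / 8192 = 0.0012207 V = 1.221 mV.

1.221 mV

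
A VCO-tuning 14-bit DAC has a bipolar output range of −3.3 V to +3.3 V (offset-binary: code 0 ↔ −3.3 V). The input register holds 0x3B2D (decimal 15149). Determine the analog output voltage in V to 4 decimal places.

LSB = 6.6 V / 2^14 = 402.83 µV.
Code 0x3B2D = 15149 decimal.
V_out = (−3.3) + 15149 × 0.000402832 V = 2.8025 V.

2.8025 V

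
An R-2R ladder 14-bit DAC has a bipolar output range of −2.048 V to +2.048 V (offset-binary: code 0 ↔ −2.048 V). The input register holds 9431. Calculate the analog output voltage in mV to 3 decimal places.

309.750 mV

LSB = 4.096 V / 2^14 = 250.00 µV.
V_out = (−2.048) + 9431 × 0.00025 V = 0.30975 V.
= 309.750 mV.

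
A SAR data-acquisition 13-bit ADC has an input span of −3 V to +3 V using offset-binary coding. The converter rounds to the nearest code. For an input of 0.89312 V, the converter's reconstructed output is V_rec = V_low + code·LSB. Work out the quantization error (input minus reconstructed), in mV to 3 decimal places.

One LSB is 6 V / 8192 = 0.732 mV.
(0.89312 − (−3))/0.000732422 = 5315.4065; round gives code 5315.
V_rec = (−3) + 5315·0.000732422 = 0.89282227 V.
Difference: 0.000297734 V → 0.298 mV.

0.298 mV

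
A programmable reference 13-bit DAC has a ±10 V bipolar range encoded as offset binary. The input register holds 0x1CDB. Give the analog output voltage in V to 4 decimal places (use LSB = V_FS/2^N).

LSB = 20 V / 2^13 = 2.441 mV.
Code 0x1CDB = 7387 decimal.
V_out = (−10) + 7387 × 0.00244141 V = 8.03467 V.

8.0347 V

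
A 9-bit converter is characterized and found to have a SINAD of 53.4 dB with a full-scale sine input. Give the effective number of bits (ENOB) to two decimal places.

8.58 bits

ENOB = (SINAD − 1.76) / 6.02 = (53.4 − 1.76)/6.02 = 8.578.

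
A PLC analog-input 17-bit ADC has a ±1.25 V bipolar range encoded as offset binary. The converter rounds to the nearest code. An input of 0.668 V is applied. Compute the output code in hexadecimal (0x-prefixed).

Full-scale span = 2.5 V; LSB = 2.5/2^17 = 19.07 µV.
(0.668 − (−1.25)) / 1.90735e-05 = 100558.438 LSBs.
Round → code 100558.
In hexadecimal (0x-prefixed): 0x188CE.

code 0x188CE (decimal 100558)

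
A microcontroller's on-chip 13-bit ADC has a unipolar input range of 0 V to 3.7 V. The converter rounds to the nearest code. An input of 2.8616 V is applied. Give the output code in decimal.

LSB = 3.7 V / 8192 = 451.66 µV.
(V_in − V_low)/LSB = (2.8616 − 0) / 0.00045166 = 6335.737.
round(6335.737) = 6336.

code 6336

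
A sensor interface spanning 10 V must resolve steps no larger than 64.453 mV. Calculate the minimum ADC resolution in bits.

8 bits

Number of steps required ≥ 10 V / 64.453 mV = 155.15.
Need 2^N ≥ 155.15; 2^7 = 128, 2^8 = 256.
Minimum N = 8.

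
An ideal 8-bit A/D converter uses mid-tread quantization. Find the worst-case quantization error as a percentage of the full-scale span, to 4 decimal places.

Rounding → worst-case error = ½ LSB = V_FS/2^9, so 100/512 = 0.195312 % of full scale.

0.1953 %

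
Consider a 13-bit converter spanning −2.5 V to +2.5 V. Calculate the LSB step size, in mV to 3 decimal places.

0.610 mV

Full-scale span = 5 V.
LSB = 5 / 2^13 = 5 / 8192 = 0.000610352 V = 0.610 mV.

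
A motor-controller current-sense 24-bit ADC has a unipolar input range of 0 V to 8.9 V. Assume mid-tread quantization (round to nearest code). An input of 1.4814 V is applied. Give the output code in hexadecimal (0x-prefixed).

code 0x2A9C6E (decimal 2792558)

With 16777216 levels over 8.9 V, one step is 0.53 µV.
(1.4814 − 0) / 5.30481e-07 = 2792558.178 LSBs.
So the output code is 2792558.
In hexadecimal (0x-prefixed): 0x2A9C6E.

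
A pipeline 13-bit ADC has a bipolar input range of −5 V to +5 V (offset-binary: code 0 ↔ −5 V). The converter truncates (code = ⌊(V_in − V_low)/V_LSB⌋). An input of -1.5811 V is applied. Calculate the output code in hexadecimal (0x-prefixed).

code 0xAF0 (decimal 2800)

LSB = 10 V / 8192 = 1.221 mV.
Input sits at 2800.763 steps above V_low.
Floor → code 2800.
In hexadecimal (0x-prefixed): 0xAF0.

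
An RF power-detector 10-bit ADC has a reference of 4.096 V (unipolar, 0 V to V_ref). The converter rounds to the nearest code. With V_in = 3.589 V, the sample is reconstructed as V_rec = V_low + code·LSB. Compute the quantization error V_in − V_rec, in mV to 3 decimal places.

1.000 mV

LSB = 4.096/2^10 = 4.000 mV.
(V_in − V_low)/LSB = (3.589 − 0)/0.004 = 897.2500 → code 897 (round).
Code 897 maps back to 0 + 897×0.004 V = 3.588 V.
Difference: 0.001 V → 1.000 mV.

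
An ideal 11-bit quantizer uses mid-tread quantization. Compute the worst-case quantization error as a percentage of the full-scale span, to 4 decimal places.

Rounding → worst-case error = ½ LSB = V_FS/2^12, so 100/4096 = 0.0244141 % of full scale.

0.0244 %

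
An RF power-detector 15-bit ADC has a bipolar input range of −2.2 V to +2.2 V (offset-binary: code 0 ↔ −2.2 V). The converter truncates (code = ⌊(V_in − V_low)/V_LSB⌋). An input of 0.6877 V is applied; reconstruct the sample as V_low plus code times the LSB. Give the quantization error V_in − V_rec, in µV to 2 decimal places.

Step size: 4.4 V ÷ 2^15 = 134.28 µV.
Scaled input = 21505.4895 LSBs, so code = 21505.
Code 21505 maps back to (−2.2) + 21505×0.000134277 V = 0.68763428 V.
Difference: 6.57227e-05 V → 65.72 µV.

65.72 µV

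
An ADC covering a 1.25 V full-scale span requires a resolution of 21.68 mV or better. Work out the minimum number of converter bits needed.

6 bits

Number of steps required ≥ 1.25 V / 21.68 mV = 57.66.
Need 2^N ≥ 57.66; 2^5 = 32, 2^6 = 64.
Minimum N = 6.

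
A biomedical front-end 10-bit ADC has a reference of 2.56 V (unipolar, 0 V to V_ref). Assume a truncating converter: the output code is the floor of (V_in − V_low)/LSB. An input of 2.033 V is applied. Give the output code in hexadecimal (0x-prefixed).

code 0x32D (decimal 813)

LSB = 2.56 V / 1024 = 2.500 mV.
Input sits at 813.200 steps above V_low.
Floor → code 813.
In hexadecimal (0x-prefixed): 0x32D.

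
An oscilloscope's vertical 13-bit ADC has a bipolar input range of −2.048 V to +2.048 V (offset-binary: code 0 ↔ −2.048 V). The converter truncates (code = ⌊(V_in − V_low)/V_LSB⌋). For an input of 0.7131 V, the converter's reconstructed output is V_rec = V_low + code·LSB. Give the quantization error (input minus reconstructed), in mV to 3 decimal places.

Step size: 4.096 V ÷ 2^13 = 0.500 mV.
(0.7131 − (−2.048))/0.0005 = 5522.2000; ⌊·⌋ gives code 5522.
Code 5522 maps back to (−2.048) + 5522×0.0005 V = 0.713 V.
Difference: 0.0001 V → 0.100 mV.

0.100 mV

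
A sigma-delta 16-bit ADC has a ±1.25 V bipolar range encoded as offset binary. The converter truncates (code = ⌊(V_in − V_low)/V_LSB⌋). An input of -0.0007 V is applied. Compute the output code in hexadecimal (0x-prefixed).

code 0x7FED (decimal 32749)

With 65536 levels over 2.5 V, one step is 38.15 µV.
(-0.0007 − (−1.25)) / 3.8147e-05 = 32749.650 LSBs.
So the output code is 32749.
In hexadecimal (0x-prefixed): 0x7FED.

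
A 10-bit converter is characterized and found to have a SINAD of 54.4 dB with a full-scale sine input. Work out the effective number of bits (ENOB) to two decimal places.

ENOB = (SINAD − 1.76) / 6.02 = (54.4 − 1.76)/6.02 = 8.744.

8.74 bits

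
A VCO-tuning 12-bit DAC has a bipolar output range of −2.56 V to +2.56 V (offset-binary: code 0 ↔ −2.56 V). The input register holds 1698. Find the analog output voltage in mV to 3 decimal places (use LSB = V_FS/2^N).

-437.500 mV

LSB = 5.12 V / 2^12 = 1.250 mV.
V_out = (−2.56) + 1698 × 0.00125 V = -0.4375 V.
= -437.500 mV.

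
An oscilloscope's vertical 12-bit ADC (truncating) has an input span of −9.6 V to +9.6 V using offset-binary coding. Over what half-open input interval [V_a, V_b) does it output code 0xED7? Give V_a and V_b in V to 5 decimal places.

LSB = 19.2/2^12 = 4.688 mV.
Code 0xED7 = 3799 decimal.
V_a = V_low + 3799·LSB = 8.20781 V; V_b = V_low + 3800·LSB = 8.2125 V.

[8.20781 V, 8.21250 V)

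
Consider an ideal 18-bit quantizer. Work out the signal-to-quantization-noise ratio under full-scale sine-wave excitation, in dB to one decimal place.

110.1 dB

SNR ≈ 6.02·N + 1.76 dB = 6.02·18 + 1.76 = 110.12 dB.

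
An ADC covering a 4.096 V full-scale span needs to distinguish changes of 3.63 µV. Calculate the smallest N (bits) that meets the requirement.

Number of steps required ≥ 4.096 V / 3.63 µV = 1128374.66.
Need 2^N ≥ 1128374.66; 2^20 = 1048576, 2^21 = 2097152.
Minimum N = 21.

21 bits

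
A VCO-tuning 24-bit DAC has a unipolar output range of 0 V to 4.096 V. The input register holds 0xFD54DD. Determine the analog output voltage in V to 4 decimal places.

4.0533 V

LSB = 4.096 V / 2^24 = 0.24 µV.
Code 0xFD54DD = 16602333 decimal.
V_out = 0 + 16602333 × 2.44141e-07 V = 4.0533 V.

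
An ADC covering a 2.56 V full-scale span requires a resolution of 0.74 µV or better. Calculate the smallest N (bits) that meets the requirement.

Number of steps required ≥ 2.56 V / 0.74 µV = 3459459.46.
Need 2^N ≥ 3459459.46; 2^21 = 2097152, 2^22 = 4194304.
Minimum N = 22.

22 bits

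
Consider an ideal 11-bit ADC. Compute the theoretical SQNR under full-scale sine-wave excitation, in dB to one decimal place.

68.0 dB

SNR ≈ 6.02·N + 1.76 dB = 6.02·11 + 1.76 = 67.98 dB.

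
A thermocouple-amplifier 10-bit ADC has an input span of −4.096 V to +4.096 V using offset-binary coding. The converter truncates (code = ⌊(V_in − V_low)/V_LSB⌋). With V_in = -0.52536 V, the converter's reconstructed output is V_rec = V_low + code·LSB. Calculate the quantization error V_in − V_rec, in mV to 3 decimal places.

2.640 mV

One LSB is 8.192 V / 1024 = 8.000 mV.
(V_in − V_low)/LSB = (-0.52536 − (−4.096))/0.008 = 446.3300 → code 446 (floor).
Code 446 maps back to (−4.096) + 446×0.008 V = -0.528 V.
Error = -0.52536 − (−0.528) = 0.00264 V = 2.640 mV.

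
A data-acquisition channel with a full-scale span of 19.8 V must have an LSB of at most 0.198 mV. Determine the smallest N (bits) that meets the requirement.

Number of steps required ≥ 19.8 V / 0.198 mV = 100000.00.
Need 2^N ≥ 100000.00; 2^16 = 65536, 2^17 = 131072.
Minimum N = 17.

17 bits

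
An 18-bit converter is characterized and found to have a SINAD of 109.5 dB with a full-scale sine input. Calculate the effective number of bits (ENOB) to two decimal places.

17.90 bits

ENOB = (SINAD − 1.76) / 6.02 = (109.5 − 1.76)/6.02 = 17.897.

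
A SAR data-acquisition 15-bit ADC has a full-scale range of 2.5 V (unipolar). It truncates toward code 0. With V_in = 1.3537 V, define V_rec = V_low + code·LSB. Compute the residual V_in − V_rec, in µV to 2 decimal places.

Step size: 2.5 V ÷ 2^15 = 76.29 µV.
Scaled input = 17743.2166 LSBs, so code = 17743.
Reconstructed: 1.3536835 V.
Difference: 1.65283e-05 V → 16.53 µV.

16.53 µV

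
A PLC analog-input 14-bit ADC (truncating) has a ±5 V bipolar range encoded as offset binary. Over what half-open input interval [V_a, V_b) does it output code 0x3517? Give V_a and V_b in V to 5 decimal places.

[3.29529 V, 3.29590 V)

LSB = 10/2^14 = 0.610 mV.
Code 0x3517 = 13591 decimal.
V_a = V_low + 13591·LSB = 3.29529 V; V_b = V_low + 13592·LSB = 3.2959 V.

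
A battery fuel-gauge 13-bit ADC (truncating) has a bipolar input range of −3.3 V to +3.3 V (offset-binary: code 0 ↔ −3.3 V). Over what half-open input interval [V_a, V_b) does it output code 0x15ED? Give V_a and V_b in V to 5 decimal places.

LSB = 6.6/2^13 = 0.806 mV.
Code 0x15ED = 5613 decimal.
V_a = V_low + 5613·LSB = 1.22219 V; V_b = V_low + 5614·LSB = 1.223 V.

[1.22219 V, 1.22300 V)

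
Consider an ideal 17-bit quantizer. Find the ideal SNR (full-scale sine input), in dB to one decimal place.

104.1 dB

SNR ≈ 6.02·N + 1.76 dB = 6.02·17 + 1.76 = 104.10 dB.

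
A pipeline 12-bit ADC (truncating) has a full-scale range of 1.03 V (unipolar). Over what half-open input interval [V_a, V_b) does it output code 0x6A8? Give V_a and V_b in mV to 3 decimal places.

LSB = 1.03/2^12 = 251.46 µV.
Code 0x6A8 = 1704 decimal.
V_a = V_low + 1704·LSB = 0.428496 V; V_b = V_low + 1705·LSB = 0.428748 V.

[428.496 mV, 428.748 mV)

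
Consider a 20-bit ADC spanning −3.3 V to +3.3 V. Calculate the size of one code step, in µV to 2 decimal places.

6.29 µV

Full-scale span = 6.6 V.
LSB = 6.6 / 2^20 = 6.6 / 1048576 = 6.29425e-06 V = 6.29 µV.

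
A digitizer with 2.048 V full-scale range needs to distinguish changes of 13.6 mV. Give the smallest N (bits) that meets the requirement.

8 bits

Number of steps required ≥ 2.048 V / 13.6 mV = 150.59.
Need 2^N ≥ 150.59; 2^7 = 128, 2^8 = 256.
Minimum N = 8.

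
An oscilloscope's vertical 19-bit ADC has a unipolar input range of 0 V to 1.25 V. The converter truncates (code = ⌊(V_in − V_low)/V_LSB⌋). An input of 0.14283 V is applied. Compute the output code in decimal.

With 524288 levels over 1.25 V, one step is 2.38 µV.
(0.14283 − 0) / 2.38419e-06 = 59907.244 LSBs.
Floor → code 59907.

code 59907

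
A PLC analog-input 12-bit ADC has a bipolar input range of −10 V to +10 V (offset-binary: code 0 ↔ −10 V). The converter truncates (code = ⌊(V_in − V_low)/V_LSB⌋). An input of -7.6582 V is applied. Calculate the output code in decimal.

code 479

LSB = 20 V / 4096 = 4.883 mV.
(V_in − V_low)/LSB = (-7.6582 − (−10)) / 0.00488281 = 479.601.
Floor → code 479.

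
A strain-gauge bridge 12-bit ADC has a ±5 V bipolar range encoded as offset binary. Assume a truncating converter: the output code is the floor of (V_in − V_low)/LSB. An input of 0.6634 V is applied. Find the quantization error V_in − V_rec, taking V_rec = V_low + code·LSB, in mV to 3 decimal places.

Step size: 10 V ÷ 2^12 = 2.441 mV.
(V_in − V_low)/LSB = (0.6634 − (−5))/0.00244141 = 2319.7286 → code 2319 (floor).
Code 2319 maps back to (−5) + 2319×0.00244141 V = 0.66162109 V.
Difference: 0.00177891 V → 1.779 mV.

1.779 mV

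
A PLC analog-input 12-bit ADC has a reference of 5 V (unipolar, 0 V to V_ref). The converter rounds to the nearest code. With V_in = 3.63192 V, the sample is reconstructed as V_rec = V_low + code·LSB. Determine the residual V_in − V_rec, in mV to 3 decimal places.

0.328 mV

Step size: 5 V ÷ 2^12 = 1.221 mV.
(V_in − V_low)/LSB = (3.63192 − 0)/0.0012207 = 2975.2689 → code 2975 (round).
Reconstructed: 3.6315918 V.
V_in − V_rec = 0.000328203 V = 0.328 mV.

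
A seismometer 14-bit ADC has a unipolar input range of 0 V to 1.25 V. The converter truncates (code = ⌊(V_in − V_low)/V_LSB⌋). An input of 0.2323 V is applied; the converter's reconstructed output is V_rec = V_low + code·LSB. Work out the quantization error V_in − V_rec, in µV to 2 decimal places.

Step size: 1.25 V ÷ 2^14 = 76.29 µV.
(V_in − V_low)/LSB = (0.2323 − 0)/7.62939e-05 = 3044.8026 → code 3044 (floor).
Code 3044 maps back to 0 + 3044×7.62939e-05 V = 0.23223877 V.
V_in − V_rec = 6.12305e-05 V = 61.23 µV.

61.23 µV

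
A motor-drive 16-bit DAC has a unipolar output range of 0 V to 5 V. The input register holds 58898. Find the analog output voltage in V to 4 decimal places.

4.4936 V

LSB = 5 V / 2^16 = 76.29 µV.
V_out = 0 + 58898 × 7.62939e-05 V = 4.49356 V.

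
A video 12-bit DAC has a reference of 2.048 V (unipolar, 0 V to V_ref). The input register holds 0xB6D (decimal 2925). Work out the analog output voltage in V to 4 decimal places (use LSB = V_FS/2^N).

LSB = 2.048 V / 2^12 = 0.500 mV.
Code 0xB6D = 2925 decimal.
V_out = 0 + 2925 × 0.0005 V = 1.4625 V.

1.4625 V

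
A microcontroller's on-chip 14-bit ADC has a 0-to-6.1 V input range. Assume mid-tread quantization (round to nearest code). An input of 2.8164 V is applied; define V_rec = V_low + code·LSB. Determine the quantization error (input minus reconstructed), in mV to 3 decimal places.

One LSB is 6.1 V / 16384 = 372.31 µV.
(V_in − V_low)/LSB = (2.8164 − 0)/0.000372314 = 7564.5734 → code 7565 (round).
Code 7565 maps back to 0 + 7565×0.000372314 V = 2.8165588 V.
Error = 2.8164 − 2.8165588 = -0.000158838 V = -0.159 mV.

-0.159 mV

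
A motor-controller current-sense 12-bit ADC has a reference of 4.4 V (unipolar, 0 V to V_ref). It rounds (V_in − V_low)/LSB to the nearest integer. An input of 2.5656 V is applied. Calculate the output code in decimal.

code 2388

Full-scale span = 4.4 V; LSB = 4.4/2^12 = 1.074 mV.
(V_in − V_low)/LSB = (2.5656 − 0) / 0.00107422 = 2388.340.
So the output code is 2388.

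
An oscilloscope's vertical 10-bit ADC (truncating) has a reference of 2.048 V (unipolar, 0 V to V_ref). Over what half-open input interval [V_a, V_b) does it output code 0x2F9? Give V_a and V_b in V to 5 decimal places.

LSB = 2.048/2^10 = 2.000 mV.
Code 0x2F9 = 761 decimal.
V_a = V_low + 761·LSB = 1.522 V; V_b = V_low + 762·LSB = 1.524 V.

[1.52200 V, 1.52400 V)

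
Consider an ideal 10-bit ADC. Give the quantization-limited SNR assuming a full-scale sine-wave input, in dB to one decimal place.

62.0 dB

SNR ≈ 6.02·N + 1.76 dB = 6.02·10 + 1.76 = 61.96 dB.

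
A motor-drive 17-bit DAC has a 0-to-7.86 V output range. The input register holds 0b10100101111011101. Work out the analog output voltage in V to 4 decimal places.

LSB = 7.86 V / 2^17 = 59.97 µV.
Code 0b10100101111011101 = 84957 decimal.
V_out = 0 + 84957 × 5.9967e-05 V = 5.09462 V.

5.0946 V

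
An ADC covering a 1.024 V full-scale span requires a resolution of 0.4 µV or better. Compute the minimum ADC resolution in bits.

Number of steps required ≥ 1.024 V / 0.4 µV = 2560000.00.
Need 2^N ≥ 2560000.00; 2^21 = 2097152, 2^22 = 4194304.
Minimum N = 22.

22 bits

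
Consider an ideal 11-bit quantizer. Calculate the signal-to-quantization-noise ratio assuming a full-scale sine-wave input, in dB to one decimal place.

SNR ≈ 6.02·N + 1.76 dB = 6.02·11 + 1.76 = 67.98 dB.

68.0 dB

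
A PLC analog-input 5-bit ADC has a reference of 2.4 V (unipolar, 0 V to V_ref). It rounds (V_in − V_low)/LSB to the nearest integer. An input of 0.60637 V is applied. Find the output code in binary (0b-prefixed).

Full-scale span = 2.4 V; LSB = 2.4/2^5 = 75.000 mV.
(0.60637 − 0) / 0.075 = 8.085 LSBs.
So the output code is 8.
In binary (0b-prefixed): 0b1000.

code 0b1000 (decimal 8)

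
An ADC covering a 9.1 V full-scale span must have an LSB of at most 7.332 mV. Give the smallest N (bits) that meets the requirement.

11 bits

Number of steps required ≥ 9.1 V / 7.332 mV = 1241.13.
Need 2^N ≥ 1241.13; 2^10 = 1024, 2^11 = 2048.
Minimum N = 11.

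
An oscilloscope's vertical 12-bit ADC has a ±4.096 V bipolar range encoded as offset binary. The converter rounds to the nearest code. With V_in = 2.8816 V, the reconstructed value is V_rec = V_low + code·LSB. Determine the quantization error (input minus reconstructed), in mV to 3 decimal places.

LSB = 8.192/2^12 = 2.000 mV.
(V_in − V_low)/LSB = (2.8816 − (−4.096))/0.002 = 3488.8000 → code 3489 (round).
V_rec = (−4.096) + 3489·0.002 = 2.882 V.
Difference: -0.0004 V → -0.400 mV.

-0.400 mV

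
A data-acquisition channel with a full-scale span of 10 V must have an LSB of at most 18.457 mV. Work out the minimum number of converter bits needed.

Number of steps required ≥ 10 V / 18.457 mV = 541.80.
Need 2^N ≥ 541.80; 2^9 = 512, 2^10 = 1024.
Minimum N = 10.

10 bits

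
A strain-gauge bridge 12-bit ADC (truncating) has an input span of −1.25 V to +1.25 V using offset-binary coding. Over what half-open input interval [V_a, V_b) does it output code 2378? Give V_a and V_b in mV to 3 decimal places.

LSB = 2.5/2^12 = 0.610 mV.
V_a = V_low + 2378·LSB = 0.201416 V; V_b = V_low + 2379·LSB = 0.202026 V.

[201.416 mV, 202.026 mV)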